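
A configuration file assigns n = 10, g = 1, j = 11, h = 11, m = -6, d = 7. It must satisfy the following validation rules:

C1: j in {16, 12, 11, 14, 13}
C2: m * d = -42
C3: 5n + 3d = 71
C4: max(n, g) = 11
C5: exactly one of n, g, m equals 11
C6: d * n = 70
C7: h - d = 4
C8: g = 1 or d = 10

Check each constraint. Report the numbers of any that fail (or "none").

C1: j = 11 is in {16, 12, 11, 14, 13}  yes
C2: m * d = -6 * 7 = -42  yes
C3: 5n + 3d = 5(10) + 3(7) = 71  yes
C4: max(10, 1) = 10, not 11  no
C5: n=10, g=1, m=-6; 0 of them equal 11, not exactly one  no
C6: d * n = 7 * 10 = 70  yes
C7: h - d = 11 - 7 = 4  yes
C8: g = 1 = 1 (first disjunct)  yes

Constraints 4 and 5 are violated.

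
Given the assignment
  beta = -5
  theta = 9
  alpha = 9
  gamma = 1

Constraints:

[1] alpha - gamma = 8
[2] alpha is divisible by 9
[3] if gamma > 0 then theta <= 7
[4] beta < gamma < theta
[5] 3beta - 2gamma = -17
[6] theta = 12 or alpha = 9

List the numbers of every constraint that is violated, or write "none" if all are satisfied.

[1] alpha - gamma = 9 - 1 = 8 — holds.
[2] 9 / 9 = 1, so 9 divides 9 — holds.
[3] gamma = 1 > 0, so we need theta ≤ 7; but theta = 9 > 7 — fails.
[4] values -5 < 1 < 9 — holds.
[5] 3beta - 2gamma = 3(-5) - 2(1) = -17 — holds.
[6] theta = 9 ≠ 12, but alpha = 9 = 9 (second disjunct) — holds.

Violated: 3.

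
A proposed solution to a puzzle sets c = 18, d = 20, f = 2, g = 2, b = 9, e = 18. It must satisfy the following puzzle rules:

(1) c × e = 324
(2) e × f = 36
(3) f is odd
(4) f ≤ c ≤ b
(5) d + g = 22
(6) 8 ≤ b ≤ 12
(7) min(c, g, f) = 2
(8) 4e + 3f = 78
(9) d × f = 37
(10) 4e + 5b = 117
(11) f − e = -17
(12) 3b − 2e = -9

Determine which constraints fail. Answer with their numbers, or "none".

(1) c × e = 18 × 18 = 324 — OK.
(2) e × f = 18 × 2 = 36 — OK.
(3) f = 2 is even — violated.
(4) values 2, 18, 9; c = 18 is not ≤ b = 9 — violated.
(5) d + g = 20 + 2 = 22 — OK.
(6) b = 9 lies in [8, 12] — OK.
(7) min(18, 2, 2) = 2 — OK.
(8) 4e + 3f = 4(18) + 3(2) = 78 — OK.
(9) d × f = 20 × 2 = 40, not 37 — violated.
(10) 4e + 5b = 4(18) + 5(9) = 117 — OK.
(11) f − e = 2 − 18 = -16, not -17 — violated.
(12) 3b − 2e = 3(9) − 2(18) = -9 — OK.

The assignment fails constraints 3, 4, 9, and 11.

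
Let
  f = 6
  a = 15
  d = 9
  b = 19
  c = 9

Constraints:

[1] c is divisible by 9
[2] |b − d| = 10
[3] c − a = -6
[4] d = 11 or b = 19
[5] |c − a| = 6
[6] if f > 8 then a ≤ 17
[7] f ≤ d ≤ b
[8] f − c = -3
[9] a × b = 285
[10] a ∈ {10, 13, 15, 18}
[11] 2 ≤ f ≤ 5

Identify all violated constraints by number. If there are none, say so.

[1] 9 / 9 = 1, so 9 divides 9  ✓
[2] |19 − 9| = 10  ✓
[3] c − a = 9 − 15 = -6  ✓
[4] d = 9 ≠ 11, but b = 19 = 19 (second disjunct)  ✓
[5] |9 − 15| = 6  ✓
[6] f = 6, not > 8; antecedent false, conditional vacuously true  ✓
[7] values 6 ≤ 9 ≤ 19  ✓
[8] f − c = 6 − 9 = -3  ✓
[9] a × b = 15 × 19 = 285  ✓
[10] a = 15 is in {10, 13, 15, 18}  ✓
[11] f = 6 is outside [2, 5]  ✗

Constraint 11 does not hold.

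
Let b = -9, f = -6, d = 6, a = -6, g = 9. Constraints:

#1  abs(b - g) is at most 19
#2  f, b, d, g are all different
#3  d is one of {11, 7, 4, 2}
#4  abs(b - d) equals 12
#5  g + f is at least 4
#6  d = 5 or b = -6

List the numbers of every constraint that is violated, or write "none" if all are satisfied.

No — constraints 3, 4, 5, and 6 are not satisfied.

#1 abs(-9 - 9) = 18; 18 ≤ 19 — holds.
#2 values -6, -9, 6, 9 are pairwise distinct — holds.
#3 d = 6 is not in {11, 7, 4, 2} — does not hold.
#4 abs(-9 - 6) = 15, not 12 — does not hold.
#5 g + f = 9 + (-6) = 3; 3 < 4, bound 4 not met — does not hold.
#6 d = 6 ≠ 5 and b = -9 ≠ -6; both disjuncts false — does not hold.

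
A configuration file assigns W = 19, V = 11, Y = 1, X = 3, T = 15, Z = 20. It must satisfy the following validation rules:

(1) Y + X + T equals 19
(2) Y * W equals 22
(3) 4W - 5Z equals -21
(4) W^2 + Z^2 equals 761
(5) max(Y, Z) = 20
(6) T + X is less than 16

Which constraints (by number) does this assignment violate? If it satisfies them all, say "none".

(1) Y + X + T = 1 + 3 + 15 = 19  yes
(2) Y * W = 1 * 19 = 19, not 22  no
(3) 4W - 5Z = 4(19) - 5(20) = -24, not -21  no
(4) W^2 + Z^2 = 19^2 + 20^2 = 361 + 400 = 761  yes
(5) max(1, 20) = 20  yes
(6) T + X = 15 + 3 = 18; 18 ≥ 16, bound 16 not met  no

Constraints 2, 3, and 6 are violated.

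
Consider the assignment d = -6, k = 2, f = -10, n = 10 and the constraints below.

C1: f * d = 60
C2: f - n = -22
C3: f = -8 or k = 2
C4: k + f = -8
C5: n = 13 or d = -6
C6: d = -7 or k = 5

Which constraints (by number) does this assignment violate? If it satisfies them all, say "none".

No — constraints 2, 6 are not satisfied.

C1: f * d = -10 * (-6) = 60 — OK.
C2: f - n = -10 - 10 = -20, not -22 — violated.
C3: f = -10 ≠ -8, but k = 2 = 2 (second disjunct) — OK.
C4: k + f = 2 + (-10) = -8 — OK.
C5: n = 10 ≠ 13, but d = -6 = -6 (second disjunct) — OK.
C6: d = -6 ≠ -7 and k = 2 ≠ 5; both disjuncts false — violated.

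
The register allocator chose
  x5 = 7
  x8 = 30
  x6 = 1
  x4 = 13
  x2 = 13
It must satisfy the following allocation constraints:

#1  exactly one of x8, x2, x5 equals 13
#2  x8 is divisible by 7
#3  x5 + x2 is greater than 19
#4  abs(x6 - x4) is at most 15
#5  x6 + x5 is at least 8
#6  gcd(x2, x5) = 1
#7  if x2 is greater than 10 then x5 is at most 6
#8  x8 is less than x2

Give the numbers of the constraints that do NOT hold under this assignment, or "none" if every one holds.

Constraints 2, 7, and 8 do not hold.

#1 x8=30, x2=13, x5=7; 1 of them equals 13 — holds.
#2 30 = 7*4 + 2, so 7 does not divide 30 — does not hold.
#3 x5 + x2 = 7 + 13 = 20; 20 > 19 — holds.
#4 abs(1 - 13) = 12; 12 ≤ 15 — holds.
#5 x6 + x5 = 1 + 7 = 8; 8 ≥ 8 — holds.
#6 gcd(13, 7) = 1 — holds.
#7 x2 = 13 > 10, so we need x5 ≤ 6; but x5 = 7 > 6 — does not hold.
#8 x8 = 30, x2 = 13; 30 ≥ 13 (want <) — does not hold.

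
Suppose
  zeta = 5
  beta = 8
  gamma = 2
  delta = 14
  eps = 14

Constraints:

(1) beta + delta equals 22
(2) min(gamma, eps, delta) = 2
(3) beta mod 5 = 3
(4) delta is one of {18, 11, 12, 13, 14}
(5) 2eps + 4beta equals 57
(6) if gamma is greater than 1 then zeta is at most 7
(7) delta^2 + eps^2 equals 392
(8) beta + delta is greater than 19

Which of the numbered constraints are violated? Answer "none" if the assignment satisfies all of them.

The assignment fails constraint 5.

(1) beta + delta = 8 + 14 = 22 — OK.
(2) min(2, 14, 14) = 2 — OK.
(3) 8 mod 5 = 3 — OK.
(4) delta = 14 is in {18, 11, 12, 13, 14} — OK.
(5) 2eps + 4beta = 2(14) + 4(8) = 60, not 57 — violated.
(6) gamma = 2 > 1, so we need zeta ≤ 7; zeta = 5 ≤ 7 — OK.
(7) delta^2 + eps^2 = 14^2 + 14^2 = 196 + 196 = 392 — OK.
(8) beta + delta = 8 + 14 = 22; 22 > 19 — OK.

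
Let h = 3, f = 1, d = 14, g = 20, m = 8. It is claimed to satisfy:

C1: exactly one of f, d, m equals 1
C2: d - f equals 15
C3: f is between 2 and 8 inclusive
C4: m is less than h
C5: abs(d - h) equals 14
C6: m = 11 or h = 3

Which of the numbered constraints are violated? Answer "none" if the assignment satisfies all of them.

C1: f=1, d=14, m=8; 1 of them equals 1 — OK.
C2: d - f = 14 - 1 = 13, not 15 — violated.
C3: f = 1 is outside [2, 8] — violated.
C4: m = 8, h = 3; 8 ≥ 3 (want <) — violated.
C5: abs(14 - 3) = 11, not 14 — violated.
C6: m = 8 ≠ 11, but h = 3 = 3 (second disjunct) — OK.

No — constraints 2, 3, 4, and 5 are not satisfied.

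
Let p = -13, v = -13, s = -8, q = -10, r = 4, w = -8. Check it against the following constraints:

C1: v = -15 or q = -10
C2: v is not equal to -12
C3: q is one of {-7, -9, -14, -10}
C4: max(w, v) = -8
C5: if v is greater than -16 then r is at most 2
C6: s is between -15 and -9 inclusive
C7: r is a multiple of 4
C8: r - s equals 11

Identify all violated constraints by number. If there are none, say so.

Violated: 5, 6, and 8.

C1: v = -13 ≠ -15, but q = -10 = -10 (second disjunct)  OK
C2: v = -13, and -13 ≠ -12  OK
C3: q = -10 is in {-7, -9, -14, -10}  OK
C4: max(-8, -13) = -8  OK
C5: v = -13 > -16, so we need r ≤ 2; but r = 4 > 2  FAIL
C6: s = -8 is outside [-15, -9]  FAIL
C7: 4 / 4 = 1, so 4 divides 4  OK
C8: r - s = 4 - (-8) = 12, not 11  FAIL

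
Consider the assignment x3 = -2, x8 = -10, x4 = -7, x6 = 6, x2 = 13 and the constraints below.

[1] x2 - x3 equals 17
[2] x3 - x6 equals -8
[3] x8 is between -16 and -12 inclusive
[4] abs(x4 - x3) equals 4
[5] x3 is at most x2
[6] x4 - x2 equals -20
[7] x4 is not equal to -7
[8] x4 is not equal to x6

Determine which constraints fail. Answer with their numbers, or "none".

Constraints 1, 3, 4, 7 are violated.

[1] x2 - x3 = 13 - (-2) = 15, not 17 — violated.
[2] x3 - x6 = -2 - 6 = -8 — OK.
[3] x8 = -10 is outside [-16, -12] — violated.
[4] abs(-7 - (-2)) = 5, not 4 — violated.
[5] x3 = -2, x2 = 13; -2 ≤ 13 — OK.
[6] x4 - x2 = -7 - 13 = -20 — OK.
[7] x4 = -7, but -7 is required to differ — violated.
[8] x4 = -7, x6 = 6; distinct — OK.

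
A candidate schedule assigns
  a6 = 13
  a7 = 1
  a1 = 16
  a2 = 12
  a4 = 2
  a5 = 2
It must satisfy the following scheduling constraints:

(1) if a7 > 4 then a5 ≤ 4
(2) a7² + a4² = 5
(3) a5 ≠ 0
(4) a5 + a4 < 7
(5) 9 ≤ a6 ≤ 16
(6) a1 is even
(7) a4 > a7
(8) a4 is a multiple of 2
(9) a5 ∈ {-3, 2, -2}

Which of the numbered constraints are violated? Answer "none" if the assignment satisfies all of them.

(1) a7 = 1, not > 4; antecedent false, conditional vacuously true  ✔
(2) a7² + a4² = 1² + 2² = 1 + 4 = 5  ✔
(3) a5 = 2, and 2 ≠ 0  ✔
(4) a5 + a4 = 2 + 2 = 4; 4 < 7  ✔
(5) a6 = 13 lies in [9, 16]  ✔
(6) a1 = 16 is even  ✔
(7) a4 = 2, a7 = 1; 2 > 1  ✔
(8) 2 / 2 = 1, so 2 divides 2  ✔
(9) a5 = 2 is in {-3, 2, -2}  ✔

The assignment satisfies every constraint.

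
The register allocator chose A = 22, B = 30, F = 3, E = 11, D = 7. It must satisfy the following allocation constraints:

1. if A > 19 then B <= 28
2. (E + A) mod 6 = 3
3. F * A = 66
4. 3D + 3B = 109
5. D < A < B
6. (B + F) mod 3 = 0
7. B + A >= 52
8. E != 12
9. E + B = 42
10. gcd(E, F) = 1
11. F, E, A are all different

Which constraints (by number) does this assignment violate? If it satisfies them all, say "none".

The assignment fails constraints 1, 4, and 9.

1. A = 22 > 19, so we need B ≤ 28; but B = 30 > 28  FAIL
2. E + A = 33; 33 mod 6 = 3  OK
3. F * A = 3 * 22 = 66  OK
4. 3D + 3B = 3(7) + 3(30) = 111, not 109  FAIL
5. values 7 < 22 < 30  OK
6. B + F = 33; 33 mod 3 = 0  OK
7. B + A = 30 + 22 = 52; 52 ≥ 52  OK
8. E = 11, and 11 ≠ 12  OK
9. E + B = 11 + 30 = 41, not 42  FAIL
10. gcd(11, 3) = 1  OK
11. values 3, 11, 22 are pairwise distinct  OK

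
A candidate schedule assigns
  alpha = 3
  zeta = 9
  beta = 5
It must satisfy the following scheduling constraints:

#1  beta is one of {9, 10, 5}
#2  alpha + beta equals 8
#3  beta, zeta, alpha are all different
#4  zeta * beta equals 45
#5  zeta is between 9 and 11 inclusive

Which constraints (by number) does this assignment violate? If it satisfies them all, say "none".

The assignment satisfies every constraint.

#1 beta = 5 is in {9, 10, 5} — holds.
#2 alpha + beta = 3 + 5 = 8 — holds.
#3 values 5, 9, 3 are pairwise distinct — holds.
#4 zeta * beta = 9 * 5 = 45 — holds.
#5 zeta = 9 lies in [9, 11] — holds.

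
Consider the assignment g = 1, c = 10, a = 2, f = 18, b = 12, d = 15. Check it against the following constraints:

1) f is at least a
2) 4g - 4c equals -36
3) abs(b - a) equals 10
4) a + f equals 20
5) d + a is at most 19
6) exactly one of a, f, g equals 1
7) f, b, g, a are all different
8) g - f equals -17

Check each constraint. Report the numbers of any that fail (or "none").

1) f = 18, a = 2; 18 ≥ 2 — holds.
2) 4g - 4c = 4(1) - 4(10) = -36 — holds.
3) abs(12 - 2) = 10 — holds.
4) a + f = 2 + 18 = 20 — holds.
5) d + a = 15 + 2 = 17; 17 ≤ 19 — holds.
6) a=2, f=18, g=1; 1 of them equals 1 — holds.
7) values 18, 12, 1, 2 are pairwise distinct — holds.
8) g - f = 1 - 18 = -17 — holds.

All constraints are satisfied.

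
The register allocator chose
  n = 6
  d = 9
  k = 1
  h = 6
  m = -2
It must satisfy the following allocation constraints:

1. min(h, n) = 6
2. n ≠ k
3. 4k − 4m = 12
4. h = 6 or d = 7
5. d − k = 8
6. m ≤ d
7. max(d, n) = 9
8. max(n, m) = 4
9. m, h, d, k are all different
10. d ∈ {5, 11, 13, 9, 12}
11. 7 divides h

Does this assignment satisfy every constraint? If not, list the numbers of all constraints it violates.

1. min(6, 6) = 6  holds
2. n = 6, k = 1; distinct  holds
3. 4k − 4m = 4(1) − 4(-2) = 12  holds
4. h = 6 = 6 (first disjunct)  holds
5. d − k = 9 − 1 = 8  holds
6. m = -2, d = 9; -2 ≤ 9  holds
7. max(9, 6) = 9  holds
8. max(6, -2) = 6, not 4  fails
9. values -2, 6, 9, 1 are pairwise distinct  holds
10. d = 9 is in {5, 11, 13, 9, 12}  holds
11. 6 = 7×0 + 6, so 7 does not divide 6  fails

Constraints 8 and 11 do not hold.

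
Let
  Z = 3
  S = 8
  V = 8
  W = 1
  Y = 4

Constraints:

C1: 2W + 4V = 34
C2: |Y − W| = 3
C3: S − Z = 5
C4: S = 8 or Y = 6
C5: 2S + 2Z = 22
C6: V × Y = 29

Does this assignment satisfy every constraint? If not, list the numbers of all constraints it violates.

Constraint 6 does not hold.

C1: 2W + 4V = 2(1) + 4(8) = 34  true
C2: |4 − 1| = 3  true
C3: S − Z = 8 − 3 = 5  true
C4: S = 8 = 8 (first disjunct)  true
C5: 2S + 2Z = 2(8) + 2(3) = 22  true
C6: V × Y = 8 × 4 = 32, not 29  false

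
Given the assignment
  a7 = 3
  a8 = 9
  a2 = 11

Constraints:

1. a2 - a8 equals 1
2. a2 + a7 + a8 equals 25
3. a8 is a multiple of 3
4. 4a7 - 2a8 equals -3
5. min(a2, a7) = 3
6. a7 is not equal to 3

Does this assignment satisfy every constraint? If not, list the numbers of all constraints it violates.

Constraints 1, 2, 4, and 6 are violated.

1. a2 - a8 = 11 - 9 = 2, not 1  false
2. a2 + a7 + a8 = 11 + 3 + 9 = 23, not 25  false
3. 9 / 3 = 3, so 3 divides 9  true
4. 4a7 - 2a8 = 4(3) - 2(9) = -6, not -3  false
5. min(11, 3) = 3  true
6. a7 = 3, but 3 is required to differ  false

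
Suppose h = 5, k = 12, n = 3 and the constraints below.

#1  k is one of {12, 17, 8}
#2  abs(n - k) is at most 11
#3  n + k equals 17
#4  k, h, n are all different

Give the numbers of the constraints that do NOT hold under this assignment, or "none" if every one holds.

Constraint 3 does not hold.

#1 k = 12 is in {12, 17, 8}  ✔
#2 abs(3 - 12) = 9; 9 ≤ 11  ✔
#3 n + k = 3 + 12 = 15, not 17  ✘
#4 values 12, 5, 3 are pairwise distinct  ✔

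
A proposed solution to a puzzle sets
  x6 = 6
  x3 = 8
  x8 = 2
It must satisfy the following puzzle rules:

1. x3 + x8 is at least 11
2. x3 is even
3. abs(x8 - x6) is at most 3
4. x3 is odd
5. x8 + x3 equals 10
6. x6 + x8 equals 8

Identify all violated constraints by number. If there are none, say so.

1. x3 + x8 = 8 + 2 = 10; 10 < 11, bound 11 not met — does not hold.
2. x3 = 8 is even — holds.
3. abs(2 - 6) = 4; 4 > 3, exceeds bound 3 — does not hold.
4. x3 = 8 is even — does not hold.
5. x8 + x3 = 2 + 8 = 10 — holds.
6. x6 + x8 = 6 + 2 = 8 — holds.

Constraints 1, 3, 4 are violated.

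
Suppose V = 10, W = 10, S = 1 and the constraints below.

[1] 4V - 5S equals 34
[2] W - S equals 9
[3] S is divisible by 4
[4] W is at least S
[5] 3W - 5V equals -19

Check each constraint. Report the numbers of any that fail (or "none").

The assignment fails constraints 1, 3, 5.

[1] 4V - 5S = 4(10) - 5(1) = 35, not 34  fails
[2] W - S = 10 - 1 = 9  holds
[3] 1 = 4*0 + 1, so 4 does not divide 1  fails
[4] W = 10, S = 1; 10 ≥ 1  holds
[5] 3W - 5V = 3(10) - 5(10) = -20, not -19  fails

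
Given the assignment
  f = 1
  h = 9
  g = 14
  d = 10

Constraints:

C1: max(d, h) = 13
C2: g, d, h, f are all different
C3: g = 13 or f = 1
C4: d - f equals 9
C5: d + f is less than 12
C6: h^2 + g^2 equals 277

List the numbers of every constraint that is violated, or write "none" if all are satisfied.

C1: max(10, 9) = 10, not 13  fails
C2: values 14, 10, 9, 1 are pairwise distinct  holds
C3: g = 14 ≠ 13, but f = 1 = 1 (second disjunct)  holds
C4: d - f = 10 - 1 = 9  holds
C5: d + f = 10 + 1 = 11; 11 < 12  holds
C6: h^2 + g^2 = 9^2 + 14^2 = 81 + 196 = 277  holds

Violated: 1.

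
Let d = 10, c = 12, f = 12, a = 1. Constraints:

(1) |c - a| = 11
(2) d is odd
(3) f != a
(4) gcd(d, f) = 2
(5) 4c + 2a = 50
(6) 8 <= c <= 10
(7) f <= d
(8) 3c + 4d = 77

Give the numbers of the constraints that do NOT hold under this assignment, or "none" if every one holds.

(1) |12 - 1| = 11  true
(2) d = 10 is even  false
(3) f = 12, a = 1; distinct  true
(4) gcd(10, 12) = 2  true
(5) 4c + 2a = 4(12) + 2(1) = 50  true
(6) c = 12 is outside [8, 10]  false
(7) f = 12, d = 10; 12 > 10 (want ≤)  false
(8) 3c + 4d = 3(12) + 4(10) = 76, not 77  false

The assignment fails constraints 2, 6, 7, and 8.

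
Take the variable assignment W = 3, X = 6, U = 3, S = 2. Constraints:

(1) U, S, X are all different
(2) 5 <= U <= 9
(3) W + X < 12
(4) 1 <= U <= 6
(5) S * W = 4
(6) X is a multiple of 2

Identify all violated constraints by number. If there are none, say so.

(1) values 3, 2, 6 are pairwise distinct  ✔
(2) U = 3 is outside [5, 9]  ✘
(3) W + X = 3 + 6 = 9; 9 < 12  ✔
(4) U = 3 lies in [1, 6]  ✔
(5) S * W = 2 * 3 = 6, not 4  ✘
(6) 6 / 2 = 3, so 2 divides 6  ✔

Violated: 2 and 5.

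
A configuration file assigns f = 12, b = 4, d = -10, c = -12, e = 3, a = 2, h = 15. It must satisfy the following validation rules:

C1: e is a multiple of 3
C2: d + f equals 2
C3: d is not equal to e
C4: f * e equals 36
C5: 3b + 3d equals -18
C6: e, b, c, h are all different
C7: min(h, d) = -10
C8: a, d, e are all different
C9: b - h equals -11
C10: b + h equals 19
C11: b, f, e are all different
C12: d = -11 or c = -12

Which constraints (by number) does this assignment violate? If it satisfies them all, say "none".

C1: 3 / 3 = 1, so 3 divides 3  OK
C2: d + f = -10 + 12 = 2  OK
C3: d = -10, e = 3; distinct  OK
C4: f * e = 12 * 3 = 36  OK
C5: 3b + 3d = 3(4) + 3(-10) = -18  OK
C6: values 3, 4, -12, 15 are pairwise distinct  OK
C7: min(15, -10) = -10  OK
C8: values 2, -10, 3 are pairwise distinct  OK
C9: b - h = 4 - 15 = -11  OK
C10: b + h = 4 + 15 = 19  OK
C11: values 4, 12, 3 are pairwise distinct  OK
C12: d = -10 ≠ -11, but c = -12 = -12 (second disjunct)  OK

The assignment satisfies every constraint.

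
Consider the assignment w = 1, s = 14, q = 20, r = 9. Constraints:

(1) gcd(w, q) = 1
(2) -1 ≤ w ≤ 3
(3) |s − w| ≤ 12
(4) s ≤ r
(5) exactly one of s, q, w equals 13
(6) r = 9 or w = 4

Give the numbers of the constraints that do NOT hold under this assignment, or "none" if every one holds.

(1) gcd(1, 20) = 1 — holds.
(2) w = 1 lies in [-1, 3] — holds.
(3) |14 − 1| = 13; 13 > 12, exceeds bound 12 — does not hold.
(4) s = 14, r = 9; 14 > 9 (want ≤) — does not hold.
(5) s=14, q=20, w=1; 0 of them equal 13, not exactly one — does not hold.
(6) r = 9 = 9 (first disjunct) — holds.

Violated: 3, 4, and 5.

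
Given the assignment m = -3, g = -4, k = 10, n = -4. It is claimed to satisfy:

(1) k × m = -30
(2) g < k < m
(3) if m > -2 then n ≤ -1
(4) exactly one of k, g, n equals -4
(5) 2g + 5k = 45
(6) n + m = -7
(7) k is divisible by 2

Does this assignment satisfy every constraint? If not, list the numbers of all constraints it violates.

(1) k × m = 10 × (-3) = -30  yes
(2) values -4, 10, -3; k = 10 is not < m = -3  no
(3) m = -3, not > -2; antecedent false, conditional vacuously true  yes
(4) k=10, g=-4, n=-4; 2 of them equal -4, not exactly one  no
(5) 2g + 5k = 2(-4) + 5(10) = 42, not 45  no
(6) n + m = -4 + (-3) = -7  yes
(7) 10 / 2 = 5, so 2 divides 10  yes

Constraints 2, 4, and 5 are violated.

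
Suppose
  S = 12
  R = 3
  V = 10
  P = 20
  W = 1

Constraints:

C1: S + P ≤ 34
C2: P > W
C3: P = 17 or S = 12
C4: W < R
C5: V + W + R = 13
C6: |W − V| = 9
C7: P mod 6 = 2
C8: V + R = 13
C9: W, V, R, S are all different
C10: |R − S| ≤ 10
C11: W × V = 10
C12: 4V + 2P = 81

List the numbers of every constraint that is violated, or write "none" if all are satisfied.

C1: S + P = 12 + 20 = 32; 32 ≤ 34 — holds.
C2: P = 20, W = 1; 20 > 1 — holds.
C3: P = 20 ≠ 17, but S = 12 = 12 (second disjunct) — holds.
C4: W = 1, R = 3; 1 < 3 — holds.
C5: V + W + R = 10 + 1 + 3 = 14, not 13 — does not hold.
C6: |1 − 10| = 9 — holds.
C7: 20 mod 6 = 2 — holds.
C8: V + R = 10 + 3 = 13 — holds.
C9: values 1, 10, 3, 12 are pairwise distinct — holds.
C10: |3 − 12| = 9; 9 ≤ 10 — holds.
C11: W × V = 1 × 10 = 10 — holds.
C12: 4V + 2P = 4(10) + 2(20) = 80, not 81 — does not hold.

Constraints 5, 12 do not hold.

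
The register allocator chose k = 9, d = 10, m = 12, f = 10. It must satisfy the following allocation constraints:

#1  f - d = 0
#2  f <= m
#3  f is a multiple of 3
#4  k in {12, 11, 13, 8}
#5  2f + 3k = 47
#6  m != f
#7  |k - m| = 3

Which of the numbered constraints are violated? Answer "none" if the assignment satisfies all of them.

#1 f - d = 10 - 10 = 0 — satisfied.
#2 f = 10, m = 12; 10 ≤ 12 — satisfied.
#3 10 = 3*3 + 1, so 3 does not divide 10 — violated.
#4 k = 9 is not in {12, 11, 13, 8} — violated.
#5 2f + 3k = 2(10) + 3(9) = 47 — satisfied.
#6 m = 12, f = 10; distinct — satisfied.
#7 |9 - 12| = 3 — satisfied.

Violated: 3 and 4.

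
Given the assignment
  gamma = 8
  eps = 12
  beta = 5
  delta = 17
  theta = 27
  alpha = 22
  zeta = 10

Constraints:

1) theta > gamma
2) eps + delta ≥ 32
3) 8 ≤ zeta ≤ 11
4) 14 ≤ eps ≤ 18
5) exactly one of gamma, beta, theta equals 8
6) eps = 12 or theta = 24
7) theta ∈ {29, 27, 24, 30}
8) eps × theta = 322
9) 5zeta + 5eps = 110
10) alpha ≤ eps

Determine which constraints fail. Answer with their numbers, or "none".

1) theta = 27, gamma = 8; 27 > 8  OK
2) eps + delta = 12 + 17 = 29; 29 < 32, bound 32 not met  FAIL
3) zeta = 10 lies in [8, 11]  OK
4) eps = 12 is outside [14, 18]  FAIL
5) gamma=8, beta=5, theta=27; 1 of them equals 8  OK
6) eps = 12 = 12 (first disjunct)  OK
7) theta = 27 is in {29, 27, 24, 30}  OK
8) eps × theta = 12 × 27 = 324, not 322  FAIL
9) 5zeta + 5eps = 5(10) + 5(12) = 110  OK
10) alpha = 22, eps = 12; 22 > 12 (want ≤)  FAIL

The assignment fails constraints 2, 4, 8, 10.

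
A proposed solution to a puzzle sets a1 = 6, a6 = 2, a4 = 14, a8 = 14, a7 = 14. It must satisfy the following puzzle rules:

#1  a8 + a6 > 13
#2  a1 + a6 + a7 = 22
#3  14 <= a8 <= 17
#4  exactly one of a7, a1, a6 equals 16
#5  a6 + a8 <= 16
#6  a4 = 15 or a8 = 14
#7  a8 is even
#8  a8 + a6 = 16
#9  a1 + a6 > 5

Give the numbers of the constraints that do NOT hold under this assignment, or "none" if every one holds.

The assignment fails constraint 4.

#1 a8 + a6 = 14 + 2 = 16; 16 > 13 — holds.
#2 a1 + a6 + a7 = 6 + 2 + 14 = 22 — holds.
#3 a8 = 14 lies in [14, 17] — holds.
#4 a7=14, a1=6, a6=2; 0 of them equal 16, not exactly one — fails.
#5 a6 + a8 = 2 + 14 = 16; 16 ≤ 16 — holds.
#6 a4 = 14 ≠ 15, but a8 = 14 = 14 (second disjunct) — holds.
#7 a8 = 14 is even — holds.
#8 a8 + a6 = 14 + 2 = 16 — holds.
#9 a1 + a6 = 6 + 2 = 8; 8 > 5 — holds.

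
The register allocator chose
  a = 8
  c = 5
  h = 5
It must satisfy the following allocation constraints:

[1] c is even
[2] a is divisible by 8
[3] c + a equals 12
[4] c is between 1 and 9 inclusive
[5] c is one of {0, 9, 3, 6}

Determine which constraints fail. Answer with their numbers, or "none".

[1] c = 5 is odd — violated.
[2] 8 / 8 = 1, so 8 divides 8 — OK.
[3] c + a = 5 + 8 = 13, not 12 — violated.
[4] c = 5 lies in [1, 9] — OK.
[5] c = 5 is not in {0, 9, 3, 6} — violated.

Constraints 1, 3, 5 do not hold.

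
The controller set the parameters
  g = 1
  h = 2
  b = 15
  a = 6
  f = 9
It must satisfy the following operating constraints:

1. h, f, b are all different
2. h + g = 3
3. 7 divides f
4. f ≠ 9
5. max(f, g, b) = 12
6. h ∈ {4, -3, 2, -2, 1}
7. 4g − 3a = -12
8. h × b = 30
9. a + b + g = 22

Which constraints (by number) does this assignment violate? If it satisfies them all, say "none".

1. values 2, 9, 15 are pairwise distinct  yes
2. h + g = 2 + 1 = 3  yes
3. 9 = 7×1 + 2, so 7 does not divide 9  no
4. f = 9, but 9 is required to differ  no
5. max(9, 1, 15) = 15, not 12  no
6. h = 2 is in {4, -3, 2, -2, 1}  yes
7. 4g − 3a = 4(1) − 3(6) = -14, not -12  no
8. h × b = 2 × 15 = 30  yes
9. a + b + g = 6 + 15 + 1 = 22  yes

Violated: 3, 4, 5, 7.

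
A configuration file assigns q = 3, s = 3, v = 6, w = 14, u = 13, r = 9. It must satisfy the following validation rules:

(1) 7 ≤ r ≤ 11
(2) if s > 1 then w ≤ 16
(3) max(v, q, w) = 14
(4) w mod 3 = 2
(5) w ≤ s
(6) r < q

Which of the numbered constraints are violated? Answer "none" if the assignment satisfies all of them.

Violated: 5 and 6.

(1) r = 9 lies in [7, 11]  OK
(2) s = 3 > 1, so we need w ≤ 16; w = 14 ≤ 16  OK
(3) max(6, 3, 14) = 14  OK
(4) 14 mod 3 = 2  OK
(5) w = 14, s = 3; 14 > 3 (want ≤)  FAIL
(6) r = 9, q = 3; 9 ≥ 3 (want <)  FAIL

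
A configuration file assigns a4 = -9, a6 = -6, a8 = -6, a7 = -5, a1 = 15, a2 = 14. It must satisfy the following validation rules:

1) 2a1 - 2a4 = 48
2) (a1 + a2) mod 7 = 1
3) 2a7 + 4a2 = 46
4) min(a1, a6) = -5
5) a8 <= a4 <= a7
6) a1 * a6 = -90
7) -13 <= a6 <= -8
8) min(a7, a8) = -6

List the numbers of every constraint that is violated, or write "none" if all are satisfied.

Violated: 4, 5, 7.

1) 2a1 - 2a4 = 2(15) - 2(-9) = 48  holds
2) a1 + a2 = 29; 29 mod 7 = 1  holds
3) 2a7 + 4a2 = 2(-5) + 4(14) = 46  holds
4) min(15, -6) = -6, not -5  fails
5) values -6, -9, -5; a8 = -6 is not <= a4 = -9  fails
6) a1 * a6 = 15 * (-6) = -90  holds
7) a6 = -6 is outside [-13, -8]  fails
8) min(-5, -6) = -6  holds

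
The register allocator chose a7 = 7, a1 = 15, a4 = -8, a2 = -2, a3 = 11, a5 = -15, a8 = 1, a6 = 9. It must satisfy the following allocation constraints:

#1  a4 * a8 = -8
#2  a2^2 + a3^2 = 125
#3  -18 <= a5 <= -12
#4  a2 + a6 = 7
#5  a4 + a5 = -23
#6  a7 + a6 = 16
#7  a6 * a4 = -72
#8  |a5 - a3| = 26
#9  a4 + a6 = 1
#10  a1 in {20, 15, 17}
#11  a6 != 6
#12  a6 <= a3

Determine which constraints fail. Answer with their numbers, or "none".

#1 a4 * a8 = -8 * 1 = -8 — satisfied.
#2 a2^2 + a3^2 = (-2)^2 + 11^2 = 4 + 121 = 125 — satisfied.
#3 a5 = -15 lies in [-18, -12] — satisfied.
#4 a2 + a6 = -2 + 9 = 7 — satisfied.
#5 a4 + a5 = -8 + (-15) = -23 — satisfied.
#6 a7 + a6 = 7 + 9 = 16 — satisfied.
#7 a6 * a4 = 9 * (-8) = -72 — satisfied.
#8 |-15 - 11| = 26 — satisfied.
#9 a4 + a6 = -8 + 9 = 1 — satisfied.
#10 a1 = 15 is in {20, 15, 17} — satisfied.
#11 a6 = 9, and 9 ≠ 6 — satisfied.
#12 a6 = 9, a3 = 11; 9 ≤ 11 — satisfied.

All constraints are satisfied.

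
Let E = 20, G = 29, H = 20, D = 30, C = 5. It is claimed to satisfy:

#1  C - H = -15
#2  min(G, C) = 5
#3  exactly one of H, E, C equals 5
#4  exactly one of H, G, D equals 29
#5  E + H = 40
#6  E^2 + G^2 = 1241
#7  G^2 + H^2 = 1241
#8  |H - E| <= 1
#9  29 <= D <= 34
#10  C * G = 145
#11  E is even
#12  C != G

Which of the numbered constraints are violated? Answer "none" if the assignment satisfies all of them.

The assignment satisfies every constraint.

#1 C - H = 5 - 20 = -15  ✔
#2 min(29, 5) = 5  ✔
#3 H=20, E=20, C=5; 1 of them equals 5  ✔
#4 H=20, G=29, D=30; 1 of them equals 29  ✔
#5 E + H = 20 + 20 = 40  ✔
#6 E^2 + G^2 = 20^2 + 29^2 = 400 + 841 = 1241  ✔
#7 G^2 + H^2 = 29^2 + 20^2 = 841 + 400 = 1241  ✔
#8 |20 - 20| = 0; 0 ≤ 1  ✔
#9 D = 30 lies in [29, 34]  ✔
#10 C * G = 5 * 29 = 145  ✔
#11 E = 20 is even  ✔
#12 C = 5, G = 29; distinct  ✔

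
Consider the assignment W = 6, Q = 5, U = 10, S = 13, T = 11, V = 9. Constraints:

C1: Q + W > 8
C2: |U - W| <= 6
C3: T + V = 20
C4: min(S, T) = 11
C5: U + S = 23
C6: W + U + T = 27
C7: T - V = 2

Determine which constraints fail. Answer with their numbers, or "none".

C1: Q + W = 5 + 6 = 11; 11 > 8 — satisfied.
C2: |10 - 6| = 4; 4 ≤ 6 — satisfied.
C3: T + V = 11 + 9 = 20 — satisfied.
C4: min(13, 11) = 11 — satisfied.
C5: U + S = 10 + 13 = 23 — satisfied.
C6: W + U + T = 6 + 10 + 11 = 27 — satisfied.
C7: T - V = 11 - 9 = 2 — satisfied.

The assignment satisfies every constraint.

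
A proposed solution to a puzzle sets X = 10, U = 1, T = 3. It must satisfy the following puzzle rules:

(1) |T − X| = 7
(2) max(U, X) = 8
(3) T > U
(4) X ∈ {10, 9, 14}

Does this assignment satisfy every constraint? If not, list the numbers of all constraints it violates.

(1) |3 − 10| = 7 — OK.
(2) max(1, 10) = 10, not 8 — violated.
(3) T = 3, U = 1; 3 > 1 — OK.
(4) X = 10 is in {10, 9, 14} — OK.

Constraint 2 does not hold.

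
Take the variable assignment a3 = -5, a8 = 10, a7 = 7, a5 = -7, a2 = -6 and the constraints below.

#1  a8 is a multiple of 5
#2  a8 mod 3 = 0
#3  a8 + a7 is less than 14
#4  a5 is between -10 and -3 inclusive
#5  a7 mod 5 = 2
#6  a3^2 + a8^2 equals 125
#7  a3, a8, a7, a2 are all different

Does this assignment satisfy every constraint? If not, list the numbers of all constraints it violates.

Constraints 2, 3 are violated.

#1 10 / 5 = 2, so 5 divides 10  holds
#2 10 mod 3 = 1, not 0  fails
#3 a8 + a7 = 10 + 7 = 17; 17 ≥ 14, bound 14 not met  fails
#4 a5 = -7 lies in [-10, -3]  holds
#5 7 mod 5 = 2  holds
#6 a3^2 + a8^2 = (-5)^2 + 10^2 = 25 + 100 = 125  holds
#7 values -5, 10, 7, -6 are pairwise distinct  holds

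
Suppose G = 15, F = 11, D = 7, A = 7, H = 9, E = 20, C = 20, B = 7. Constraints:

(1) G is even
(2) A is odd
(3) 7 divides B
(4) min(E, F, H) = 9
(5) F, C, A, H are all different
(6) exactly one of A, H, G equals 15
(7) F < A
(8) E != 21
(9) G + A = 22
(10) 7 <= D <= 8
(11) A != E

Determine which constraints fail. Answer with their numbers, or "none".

The assignment fails constraints 1, 7.

(1) G = 15 is odd — fails.
(2) A = 7 is odd — holds.
(3) 7 / 7 = 1, so 7 divides 7 — holds.
(4) min(20, 11, 9) = 9 — holds.
(5) values 11, 20, 7, 9 are pairwise distinct — holds.
(6) A=7, H=9, G=15; 1 of them equals 15 — holds.
(7) F = 11, A = 7; 11 ≥ 7 (want <) — fails.
(8) E = 20, and 20 ≠ 21 — holds.
(9) G + A = 15 + 7 = 22 — holds.
(10) D = 7 lies in [7, 8] — holds.
(11) A = 7, E = 20; distinct — holds.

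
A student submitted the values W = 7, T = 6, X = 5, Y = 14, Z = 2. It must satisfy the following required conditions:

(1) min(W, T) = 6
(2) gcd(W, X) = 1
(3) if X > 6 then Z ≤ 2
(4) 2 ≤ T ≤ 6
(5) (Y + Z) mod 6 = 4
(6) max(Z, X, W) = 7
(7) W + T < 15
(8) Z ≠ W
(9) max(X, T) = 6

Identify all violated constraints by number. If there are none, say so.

(1) min(7, 6) = 6  yes
(2) gcd(7, 5) = 1  yes
(3) X = 5, not > 6; antecedent false, conditional vacuously true  yes
(4) T = 6 lies in [2, 6]  yes
(5) Y + Z = 16; 16 mod 6 = 4  yes
(6) max(2, 5, 7) = 7  yes
(7) W + T = 7 + 6 = 13; 13 < 15  yes
(8) Z = 2, W = 7; distinct  yes
(9) max(5, 6) = 6  yes

All constraints are satisfied.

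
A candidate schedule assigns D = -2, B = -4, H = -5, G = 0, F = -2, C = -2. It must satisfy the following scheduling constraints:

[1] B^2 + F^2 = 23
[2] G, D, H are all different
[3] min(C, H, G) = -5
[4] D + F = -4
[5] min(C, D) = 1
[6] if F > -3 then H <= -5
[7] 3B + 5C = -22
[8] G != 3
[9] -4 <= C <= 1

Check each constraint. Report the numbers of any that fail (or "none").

[1] B^2 + F^2 = (-4)^2 + (-2)^2 = 16 + 4 = 20, not 23  ✗
[2] values 0, -2, -5 are pairwise distinct  ✓
[3] min(-2, -5, 0) = -5  ✓
[4] D + F = -2 + (-2) = -4  ✓
[5] min(-2, -2) = -2, not 1  ✗
[6] F = -2 > -3, so we need H ≤ -5; H = -5 ≤ -5  ✓
[7] 3B + 5C = 3(-4) + 5(-2) = -22  ✓
[8] G = 0, and 0 ≠ 3  ✓
[9] C = -2 lies in [-4, 1]  ✓

The assignment fails constraints 1, 5.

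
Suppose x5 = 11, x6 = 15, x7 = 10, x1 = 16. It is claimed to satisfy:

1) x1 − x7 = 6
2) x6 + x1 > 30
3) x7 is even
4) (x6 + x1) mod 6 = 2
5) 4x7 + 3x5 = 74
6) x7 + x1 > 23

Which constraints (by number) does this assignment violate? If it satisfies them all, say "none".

1) x1 − x7 = 16 − 10 = 6  ✓
2) x6 + x1 = 15 + 16 = 31; 31 > 30  ✓
3) x7 = 10 is even  ✓
4) x6 + x1 = 31; 31 mod 6 = 1, not 2  ✗
5) 4x7 + 3x5 = 4(10) + 3(11) = 73, not 74  ✗
6) x7 + x1 = 10 + 16 = 26; 26 > 23  ✓

Violated: 4, 5.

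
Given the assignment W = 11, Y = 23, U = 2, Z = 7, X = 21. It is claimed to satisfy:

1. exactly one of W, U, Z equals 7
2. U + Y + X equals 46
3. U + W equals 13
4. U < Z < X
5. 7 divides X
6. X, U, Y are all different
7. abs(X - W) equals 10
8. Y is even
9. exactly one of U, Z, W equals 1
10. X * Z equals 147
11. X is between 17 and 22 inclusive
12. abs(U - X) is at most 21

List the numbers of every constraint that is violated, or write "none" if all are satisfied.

1. W=11, U=2, Z=7; 1 of them equals 7 — OK.
2. U + Y + X = 2 + 23 + 21 = 46 — OK.
3. U + W = 2 + 11 = 13 — OK.
4. values 2 < 7 < 21 — OK.
5. 21 / 7 = 3, so 7 divides 21 — OK.
6. values 21, 2, 23 are pairwise distinct — OK.
7. abs(21 - 11) = 10 — OK.
8. Y = 23 is odd — violated.
9. U=2, Z=7, W=11; 0 of them equal 1, not exactly one — violated.
10. X * Z = 21 * 7 = 147 — OK.
11. X = 21 lies in [17, 22] — OK.
12. abs(2 - 21) = 19; 19 ≤ 21 — OK.

Constraints 8, 9 are violated.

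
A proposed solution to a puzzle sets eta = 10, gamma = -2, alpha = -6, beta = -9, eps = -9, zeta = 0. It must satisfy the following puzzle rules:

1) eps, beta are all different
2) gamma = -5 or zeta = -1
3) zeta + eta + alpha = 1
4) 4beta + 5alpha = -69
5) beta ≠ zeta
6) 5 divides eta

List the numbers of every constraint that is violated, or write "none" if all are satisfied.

1) eps = beta = -9, not all different  ✘
2) gamma = -2 ≠ -5 and zeta = 0 ≠ -1; both disjuncts false  ✘
3) zeta + eta + alpha = 0 + 10 + (-6) = 4, not 1  ✘
4) 4beta + 5alpha = 4(-9) + 5(-6) = -66, not -69  ✘
5) beta = -9, zeta = 0; distinct  ✔
6) 10 / 5 = 2, so 5 divides 10  ✔

Constraints 1, 2, 3, and 4 are violated.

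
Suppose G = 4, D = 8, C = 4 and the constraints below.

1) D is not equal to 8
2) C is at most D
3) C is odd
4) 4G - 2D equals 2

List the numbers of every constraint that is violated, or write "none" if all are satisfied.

1) D = 8, but 8 is required to differ — violated.
2) C = 4, D = 8; 4 ≤ 8 — satisfied.
3) C = 4 is even — violated.
4) 4G - 2D = 4(4) - 2(8) = 0, not 2 — violated.

The assignment fails constraints 1, 3, 4.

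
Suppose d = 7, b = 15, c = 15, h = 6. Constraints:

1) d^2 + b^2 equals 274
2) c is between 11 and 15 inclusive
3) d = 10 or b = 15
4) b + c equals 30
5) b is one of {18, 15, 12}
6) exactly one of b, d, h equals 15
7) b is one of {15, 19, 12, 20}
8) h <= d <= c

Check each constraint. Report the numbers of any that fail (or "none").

All constraints are satisfied.

1) d^2 + b^2 = 7^2 + 15^2 = 49 + 225 = 274  OK
2) c = 15 lies in [11, 15]  OK
3) d = 7 ≠ 10, but b = 15 = 15 (second disjunct)  OK
4) b + c = 15 + 15 = 30  OK
5) b = 15 is in {18, 15, 12}  OK
6) b=15, d=7, h=6; 1 of them equals 15  OK
7) b = 15 is in {15, 19, 12, 20}  OK
8) values 6 <= 7 <= 15  OK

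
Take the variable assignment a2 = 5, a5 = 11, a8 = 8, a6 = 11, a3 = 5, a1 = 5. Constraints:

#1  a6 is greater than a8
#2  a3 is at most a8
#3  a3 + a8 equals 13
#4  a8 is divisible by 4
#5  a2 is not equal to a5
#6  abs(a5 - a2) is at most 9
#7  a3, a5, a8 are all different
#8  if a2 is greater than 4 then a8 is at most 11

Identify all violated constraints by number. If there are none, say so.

Yes — all constraints hold.

#1 a6 = 11, a8 = 8; 11 > 8  holds
#2 a3 = 5, a8 = 8; 5 ≤ 8  holds
#3 a3 + a8 = 5 + 8 = 13  holds
#4 8 / 4 = 2, so 4 divides 8  holds
#5 a2 = 5, a5 = 11; distinct  holds
#6 abs(11 - 5) = 6; 6 ≤ 9  holds
#7 values 5, 11, 8 are pairwise distinct  holds
#8 a2 = 5 > 4, so we need a8 ≤ 11; a8 = 8 ≤ 11  holds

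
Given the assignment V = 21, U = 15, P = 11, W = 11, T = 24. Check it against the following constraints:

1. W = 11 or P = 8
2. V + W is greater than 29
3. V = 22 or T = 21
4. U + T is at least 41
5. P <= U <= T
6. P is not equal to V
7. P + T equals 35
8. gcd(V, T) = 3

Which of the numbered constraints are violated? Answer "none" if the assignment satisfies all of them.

No — constraints 3 and 4 are not satisfied.

1. W = 11 = 11 (first disjunct)  yes
2. V + W = 21 + 11 = 32; 32 > 29  yes
3. V = 21 ≠ 22 and T = 24 ≠ 21; both disjuncts false  no
4. U + T = 15 + 24 = 39; 39 < 41, bound 41 not met  no
5. values 11 <= 15 <= 24  yes
6. P = 11, V = 21; distinct  yes
7. P + T = 11 + 24 = 35  yes
8. gcd(21, 24) = 3  yes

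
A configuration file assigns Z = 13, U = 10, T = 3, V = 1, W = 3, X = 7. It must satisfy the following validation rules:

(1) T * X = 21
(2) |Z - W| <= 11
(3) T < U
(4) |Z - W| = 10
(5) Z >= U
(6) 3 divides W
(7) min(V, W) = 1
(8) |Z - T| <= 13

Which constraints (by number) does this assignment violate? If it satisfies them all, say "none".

The assignment satisfies every constraint.

(1) T * X = 3 * 7 = 21  OK
(2) |13 - 3| = 10; 10 ≤ 11  OK
(3) T = 3, U = 10; 3 < 10  OK
(4) |13 - 3| = 10  OK
(5) Z = 13, U = 10; 13 ≥ 10  OK
(6) 3 / 3 = 1, so 3 divides 3  OK
(7) min(1, 3) = 1  OK
(8) |13 - 3| = 10; 10 ≤ 13  OK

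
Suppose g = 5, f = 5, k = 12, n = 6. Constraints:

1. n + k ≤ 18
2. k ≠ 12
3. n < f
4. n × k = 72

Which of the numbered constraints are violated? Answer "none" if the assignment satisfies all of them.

1. n + k = 6 + 12 = 18; 18 ≤ 18  holds
2. k = 12, but 12 is required to differ  fails
3. n = 6, f = 5; 6 ≥ 5 (want <)  fails
4. n × k = 6 × 12 = 72  holds

Constraints 2 and 3 do not hold.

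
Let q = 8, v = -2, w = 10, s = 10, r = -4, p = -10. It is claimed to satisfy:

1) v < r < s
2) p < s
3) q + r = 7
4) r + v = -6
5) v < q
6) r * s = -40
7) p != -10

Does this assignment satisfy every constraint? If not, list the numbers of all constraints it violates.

1) values -2, -4, 10; v = -2 is not < r = -4 — does not hold.
2) p = -10, s = 10; -10 < 10 — holds.
3) q + r = 8 + (-4) = 4, not 7 — does not hold.
4) r + v = -4 + (-2) = -6 — holds.
5) v = -2, q = 8; -2 < 8 — holds.
6) r * s = -4 * 10 = -40 — holds.
7) p = -10, but -10 is required to differ — does not hold.

Constraints 1, 3, and 7 do not hold.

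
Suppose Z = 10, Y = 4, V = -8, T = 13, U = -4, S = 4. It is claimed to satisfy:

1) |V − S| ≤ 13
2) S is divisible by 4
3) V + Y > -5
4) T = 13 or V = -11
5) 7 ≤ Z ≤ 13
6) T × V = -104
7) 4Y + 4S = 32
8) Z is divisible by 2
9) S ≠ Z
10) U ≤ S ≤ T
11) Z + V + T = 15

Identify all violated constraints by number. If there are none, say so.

1) |-8 − 4| = 12; 12 ≤ 13 — holds.
2) 4 / 4 = 1, so 4 divides 4 — holds.
3) V + Y = -8 + 4 = -4; -4 > -5 — holds.
4) T = 13 = 13 (first disjunct) — holds.
5) Z = 10 lies in [7, 13] — holds.
6) T × V = 13 × (-8) = -104 — holds.
7) 4Y + 4S = 4(4) + 4(4) = 32 — holds.
8) 10 / 2 = 5, so 2 divides 10 — holds.
9) S = 4, Z = 10; distinct — holds.
10) values -4 ≤ 4 ≤ 13 — holds.
11) Z + V + T = 10 + (-8) + 13 = 15 — holds.

None — every constraint holds.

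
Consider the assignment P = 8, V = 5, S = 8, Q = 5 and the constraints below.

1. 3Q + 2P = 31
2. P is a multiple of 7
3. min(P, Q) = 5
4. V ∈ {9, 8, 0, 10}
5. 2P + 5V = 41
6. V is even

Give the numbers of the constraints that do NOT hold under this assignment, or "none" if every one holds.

1. 3Q + 2P = 3(5) + 2(8) = 31 — satisfied.
2. 8 = 7×1 + 1, so 7 does not divide 8 — violated.
3. min(8, 5) = 5 — satisfied.
4. V = 5 is not in {9, 8, 0, 10} — violated.
5. 2P + 5V = 2(8) + 5(5) = 41 — satisfied.
6. V = 5 is odd — violated.

The assignment fails constraints 2, 4, 6.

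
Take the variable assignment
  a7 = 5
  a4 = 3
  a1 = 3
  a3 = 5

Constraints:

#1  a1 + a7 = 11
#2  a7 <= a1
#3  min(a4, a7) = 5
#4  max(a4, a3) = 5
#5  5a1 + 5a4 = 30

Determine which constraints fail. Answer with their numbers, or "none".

No — constraints 1, 2, 3 are not satisfied.

#1 a1 + a7 = 3 + 5 = 8, not 11 — does not hold.
#2 a7 = 5, a1 = 3; 5 > 3 (want ≤) — does not hold.
#3 min(3, 5) = 3, not 5 — does not hold.
#4 max(3, 5) = 5 — holds.
#5 5a1 + 5a4 = 5(3) + 5(3) = 30 — holds.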